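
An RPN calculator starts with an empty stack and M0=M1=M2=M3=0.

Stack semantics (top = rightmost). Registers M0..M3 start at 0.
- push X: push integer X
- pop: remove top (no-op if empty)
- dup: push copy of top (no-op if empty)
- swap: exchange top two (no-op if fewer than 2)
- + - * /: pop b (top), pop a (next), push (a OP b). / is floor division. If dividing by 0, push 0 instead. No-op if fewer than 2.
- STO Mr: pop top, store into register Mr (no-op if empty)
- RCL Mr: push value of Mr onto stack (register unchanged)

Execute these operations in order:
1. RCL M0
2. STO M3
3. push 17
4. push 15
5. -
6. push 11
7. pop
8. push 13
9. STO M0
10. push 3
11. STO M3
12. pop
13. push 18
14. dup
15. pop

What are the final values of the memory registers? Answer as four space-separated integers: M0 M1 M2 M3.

After op 1 (RCL M0): stack=[0] mem=[0,0,0,0]
After op 2 (STO M3): stack=[empty] mem=[0,0,0,0]
After op 3 (push 17): stack=[17] mem=[0,0,0,0]
After op 4 (push 15): stack=[17,15] mem=[0,0,0,0]
After op 5 (-): stack=[2] mem=[0,0,0,0]
After op 6 (push 11): stack=[2,11] mem=[0,0,0,0]
After op 7 (pop): stack=[2] mem=[0,0,0,0]
After op 8 (push 13): stack=[2,13] mem=[0,0,0,0]
After op 9 (STO M0): stack=[2] mem=[13,0,0,0]
After op 10 (push 3): stack=[2,3] mem=[13,0,0,0]
After op 11 (STO M3): stack=[2] mem=[13,0,0,3]
After op 12 (pop): stack=[empty] mem=[13,0,0,3]
After op 13 (push 18): stack=[18] mem=[13,0,0,3]
After op 14 (dup): stack=[18,18] mem=[13,0,0,3]
After op 15 (pop): stack=[18] mem=[13,0,0,3]

Answer: 13 0 0 3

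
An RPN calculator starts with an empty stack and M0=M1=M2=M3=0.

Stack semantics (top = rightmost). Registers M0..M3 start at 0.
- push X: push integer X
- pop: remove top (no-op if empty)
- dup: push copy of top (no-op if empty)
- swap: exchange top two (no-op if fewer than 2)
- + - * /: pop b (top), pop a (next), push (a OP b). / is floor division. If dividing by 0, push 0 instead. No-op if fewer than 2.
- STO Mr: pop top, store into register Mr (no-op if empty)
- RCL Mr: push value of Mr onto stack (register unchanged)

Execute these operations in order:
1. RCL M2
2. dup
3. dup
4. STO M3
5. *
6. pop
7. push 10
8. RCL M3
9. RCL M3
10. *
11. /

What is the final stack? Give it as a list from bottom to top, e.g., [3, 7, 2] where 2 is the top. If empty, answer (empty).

After op 1 (RCL M2): stack=[0] mem=[0,0,0,0]
After op 2 (dup): stack=[0,0] mem=[0,0,0,0]
After op 3 (dup): stack=[0,0,0] mem=[0,0,0,0]
After op 4 (STO M3): stack=[0,0] mem=[0,0,0,0]
After op 5 (*): stack=[0] mem=[0,0,0,0]
After op 6 (pop): stack=[empty] mem=[0,0,0,0]
After op 7 (push 10): stack=[10] mem=[0,0,0,0]
After op 8 (RCL M3): stack=[10,0] mem=[0,0,0,0]
After op 9 (RCL M3): stack=[10,0,0] mem=[0,0,0,0]
After op 10 (*): stack=[10,0] mem=[0,0,0,0]
After op 11 (/): stack=[0] mem=[0,0,0,0]

Answer: [0]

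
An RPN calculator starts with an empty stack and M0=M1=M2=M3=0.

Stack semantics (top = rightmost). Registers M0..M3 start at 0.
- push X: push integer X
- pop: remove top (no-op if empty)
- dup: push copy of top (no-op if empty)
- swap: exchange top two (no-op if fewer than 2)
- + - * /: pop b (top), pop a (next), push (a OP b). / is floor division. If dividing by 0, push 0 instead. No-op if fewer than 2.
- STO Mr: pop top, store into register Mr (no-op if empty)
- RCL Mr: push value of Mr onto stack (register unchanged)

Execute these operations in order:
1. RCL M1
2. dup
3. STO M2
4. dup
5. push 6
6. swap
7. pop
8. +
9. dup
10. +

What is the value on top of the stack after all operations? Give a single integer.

After op 1 (RCL M1): stack=[0] mem=[0,0,0,0]
After op 2 (dup): stack=[0,0] mem=[0,0,0,0]
After op 3 (STO M2): stack=[0] mem=[0,0,0,0]
After op 4 (dup): stack=[0,0] mem=[0,0,0,0]
After op 5 (push 6): stack=[0,0,6] mem=[0,0,0,0]
After op 6 (swap): stack=[0,6,0] mem=[0,0,0,0]
After op 7 (pop): stack=[0,6] mem=[0,0,0,0]
After op 8 (+): stack=[6] mem=[0,0,0,0]
After op 9 (dup): stack=[6,6] mem=[0,0,0,0]
After op 10 (+): stack=[12] mem=[0,0,0,0]

Answer: 12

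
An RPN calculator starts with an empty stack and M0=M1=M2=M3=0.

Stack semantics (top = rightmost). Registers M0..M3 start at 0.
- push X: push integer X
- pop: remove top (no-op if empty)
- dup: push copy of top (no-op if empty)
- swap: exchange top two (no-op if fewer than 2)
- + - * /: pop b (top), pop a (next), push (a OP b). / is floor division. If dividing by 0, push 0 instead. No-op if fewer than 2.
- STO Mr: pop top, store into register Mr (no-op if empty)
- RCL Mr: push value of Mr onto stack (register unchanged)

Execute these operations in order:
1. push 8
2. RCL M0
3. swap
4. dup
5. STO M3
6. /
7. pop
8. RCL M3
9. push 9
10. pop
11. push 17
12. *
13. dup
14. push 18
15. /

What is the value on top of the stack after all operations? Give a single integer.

Answer: 7

Derivation:
After op 1 (push 8): stack=[8] mem=[0,0,0,0]
After op 2 (RCL M0): stack=[8,0] mem=[0,0,0,0]
After op 3 (swap): stack=[0,8] mem=[0,0,0,0]
After op 4 (dup): stack=[0,8,8] mem=[0,0,0,0]
After op 5 (STO M3): stack=[0,8] mem=[0,0,0,8]
After op 6 (/): stack=[0] mem=[0,0,0,8]
After op 7 (pop): stack=[empty] mem=[0,0,0,8]
After op 8 (RCL M3): stack=[8] mem=[0,0,0,8]
After op 9 (push 9): stack=[8,9] mem=[0,0,0,8]
After op 10 (pop): stack=[8] mem=[0,0,0,8]
After op 11 (push 17): stack=[8,17] mem=[0,0,0,8]
After op 12 (*): stack=[136] mem=[0,0,0,8]
After op 13 (dup): stack=[136,136] mem=[0,0,0,8]
After op 14 (push 18): stack=[136,136,18] mem=[0,0,0,8]
After op 15 (/): stack=[136,7] mem=[0,0,0,8]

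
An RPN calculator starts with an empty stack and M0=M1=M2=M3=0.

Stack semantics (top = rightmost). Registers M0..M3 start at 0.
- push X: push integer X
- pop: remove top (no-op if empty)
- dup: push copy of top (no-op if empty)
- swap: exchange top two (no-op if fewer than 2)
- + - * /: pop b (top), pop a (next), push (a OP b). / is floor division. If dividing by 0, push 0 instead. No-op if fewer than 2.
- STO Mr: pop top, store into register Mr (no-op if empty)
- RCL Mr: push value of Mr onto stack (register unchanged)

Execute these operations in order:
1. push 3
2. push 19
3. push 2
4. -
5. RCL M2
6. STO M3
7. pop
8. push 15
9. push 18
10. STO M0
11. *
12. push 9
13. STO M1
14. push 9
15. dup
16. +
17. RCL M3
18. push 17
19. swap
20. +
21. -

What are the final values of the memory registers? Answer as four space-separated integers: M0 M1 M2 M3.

Answer: 18 9 0 0

Derivation:
After op 1 (push 3): stack=[3] mem=[0,0,0,0]
After op 2 (push 19): stack=[3,19] mem=[0,0,0,0]
After op 3 (push 2): stack=[3,19,2] mem=[0,0,0,0]
After op 4 (-): stack=[3,17] mem=[0,0,0,0]
After op 5 (RCL M2): stack=[3,17,0] mem=[0,0,0,0]
After op 6 (STO M3): stack=[3,17] mem=[0,0,0,0]
After op 7 (pop): stack=[3] mem=[0,0,0,0]
After op 8 (push 15): stack=[3,15] mem=[0,0,0,0]
After op 9 (push 18): stack=[3,15,18] mem=[0,0,0,0]
After op 10 (STO M0): stack=[3,15] mem=[18,0,0,0]
After op 11 (*): stack=[45] mem=[18,0,0,0]
After op 12 (push 9): stack=[45,9] mem=[18,0,0,0]
After op 13 (STO M1): stack=[45] mem=[18,9,0,0]
After op 14 (push 9): stack=[45,9] mem=[18,9,0,0]
After op 15 (dup): stack=[45,9,9] mem=[18,9,0,0]
After op 16 (+): stack=[45,18] mem=[18,9,0,0]
After op 17 (RCL M3): stack=[45,18,0] mem=[18,9,0,0]
After op 18 (push 17): stack=[45,18,0,17] mem=[18,9,0,0]
After op 19 (swap): stack=[45,18,17,0] mem=[18,9,0,0]
After op 20 (+): stack=[45,18,17] mem=[18,9,0,0]
After op 21 (-): stack=[45,1] mem=[18,9,0,0]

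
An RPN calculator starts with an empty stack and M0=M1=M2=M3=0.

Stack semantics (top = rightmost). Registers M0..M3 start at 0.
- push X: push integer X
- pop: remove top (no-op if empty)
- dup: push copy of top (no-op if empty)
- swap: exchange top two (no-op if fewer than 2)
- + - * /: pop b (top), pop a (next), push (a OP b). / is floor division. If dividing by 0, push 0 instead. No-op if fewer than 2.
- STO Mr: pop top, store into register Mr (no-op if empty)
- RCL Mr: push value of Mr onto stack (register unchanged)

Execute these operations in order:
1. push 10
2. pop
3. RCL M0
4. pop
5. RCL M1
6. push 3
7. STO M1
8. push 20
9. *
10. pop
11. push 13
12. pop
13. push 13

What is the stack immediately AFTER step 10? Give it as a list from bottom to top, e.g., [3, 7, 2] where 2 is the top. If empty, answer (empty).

After op 1 (push 10): stack=[10] mem=[0,0,0,0]
After op 2 (pop): stack=[empty] mem=[0,0,0,0]
After op 3 (RCL M0): stack=[0] mem=[0,0,0,0]
After op 4 (pop): stack=[empty] mem=[0,0,0,0]
After op 5 (RCL M1): stack=[0] mem=[0,0,0,0]
After op 6 (push 3): stack=[0,3] mem=[0,0,0,0]
After op 7 (STO M1): stack=[0] mem=[0,3,0,0]
After op 8 (push 20): stack=[0,20] mem=[0,3,0,0]
After op 9 (*): stack=[0] mem=[0,3,0,0]
After op 10 (pop): stack=[empty] mem=[0,3,0,0]

(empty)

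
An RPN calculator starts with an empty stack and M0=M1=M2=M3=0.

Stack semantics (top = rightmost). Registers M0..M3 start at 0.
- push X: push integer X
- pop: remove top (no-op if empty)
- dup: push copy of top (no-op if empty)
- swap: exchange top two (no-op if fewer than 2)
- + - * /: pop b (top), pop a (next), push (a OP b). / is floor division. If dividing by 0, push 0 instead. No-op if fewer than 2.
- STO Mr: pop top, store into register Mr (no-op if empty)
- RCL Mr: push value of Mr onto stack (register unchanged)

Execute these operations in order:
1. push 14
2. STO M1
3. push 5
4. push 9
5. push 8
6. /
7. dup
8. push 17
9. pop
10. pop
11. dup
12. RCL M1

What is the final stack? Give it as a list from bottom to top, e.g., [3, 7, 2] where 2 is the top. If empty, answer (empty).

After op 1 (push 14): stack=[14] mem=[0,0,0,0]
After op 2 (STO M1): stack=[empty] mem=[0,14,0,0]
After op 3 (push 5): stack=[5] mem=[0,14,0,0]
After op 4 (push 9): stack=[5,9] mem=[0,14,0,0]
After op 5 (push 8): stack=[5,9,8] mem=[0,14,0,0]
After op 6 (/): stack=[5,1] mem=[0,14,0,0]
After op 7 (dup): stack=[5,1,1] mem=[0,14,0,0]
After op 8 (push 17): stack=[5,1,1,17] mem=[0,14,0,0]
After op 9 (pop): stack=[5,1,1] mem=[0,14,0,0]
After op 10 (pop): stack=[5,1] mem=[0,14,0,0]
After op 11 (dup): stack=[5,1,1] mem=[0,14,0,0]
After op 12 (RCL M1): stack=[5,1,1,14] mem=[0,14,0,0]

Answer: [5, 1, 1, 14]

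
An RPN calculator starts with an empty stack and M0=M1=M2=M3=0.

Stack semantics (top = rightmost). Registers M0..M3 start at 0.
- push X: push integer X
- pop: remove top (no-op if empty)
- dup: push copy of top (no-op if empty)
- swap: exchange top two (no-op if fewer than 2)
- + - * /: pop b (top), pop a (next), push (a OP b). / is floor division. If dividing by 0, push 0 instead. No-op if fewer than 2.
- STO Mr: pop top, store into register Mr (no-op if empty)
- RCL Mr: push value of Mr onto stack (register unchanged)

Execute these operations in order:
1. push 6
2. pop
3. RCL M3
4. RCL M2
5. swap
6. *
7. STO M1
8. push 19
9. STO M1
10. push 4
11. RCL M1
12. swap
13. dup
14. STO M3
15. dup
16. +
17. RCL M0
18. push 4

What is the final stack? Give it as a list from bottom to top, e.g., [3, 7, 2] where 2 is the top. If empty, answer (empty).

After op 1 (push 6): stack=[6] mem=[0,0,0,0]
After op 2 (pop): stack=[empty] mem=[0,0,0,0]
After op 3 (RCL M3): stack=[0] mem=[0,0,0,0]
After op 4 (RCL M2): stack=[0,0] mem=[0,0,0,0]
After op 5 (swap): stack=[0,0] mem=[0,0,0,0]
After op 6 (*): stack=[0] mem=[0,0,0,0]
After op 7 (STO M1): stack=[empty] mem=[0,0,0,0]
After op 8 (push 19): stack=[19] mem=[0,0,0,0]
After op 9 (STO M1): stack=[empty] mem=[0,19,0,0]
After op 10 (push 4): stack=[4] mem=[0,19,0,0]
After op 11 (RCL M1): stack=[4,19] mem=[0,19,0,0]
After op 12 (swap): stack=[19,4] mem=[0,19,0,0]
After op 13 (dup): stack=[19,4,4] mem=[0,19,0,0]
After op 14 (STO M3): stack=[19,4] mem=[0,19,0,4]
After op 15 (dup): stack=[19,4,4] mem=[0,19,0,4]
After op 16 (+): stack=[19,8] mem=[0,19,0,4]
After op 17 (RCL M0): stack=[19,8,0] mem=[0,19,0,4]
After op 18 (push 4): stack=[19,8,0,4] mem=[0,19,0,4]

Answer: [19, 8, 0, 4]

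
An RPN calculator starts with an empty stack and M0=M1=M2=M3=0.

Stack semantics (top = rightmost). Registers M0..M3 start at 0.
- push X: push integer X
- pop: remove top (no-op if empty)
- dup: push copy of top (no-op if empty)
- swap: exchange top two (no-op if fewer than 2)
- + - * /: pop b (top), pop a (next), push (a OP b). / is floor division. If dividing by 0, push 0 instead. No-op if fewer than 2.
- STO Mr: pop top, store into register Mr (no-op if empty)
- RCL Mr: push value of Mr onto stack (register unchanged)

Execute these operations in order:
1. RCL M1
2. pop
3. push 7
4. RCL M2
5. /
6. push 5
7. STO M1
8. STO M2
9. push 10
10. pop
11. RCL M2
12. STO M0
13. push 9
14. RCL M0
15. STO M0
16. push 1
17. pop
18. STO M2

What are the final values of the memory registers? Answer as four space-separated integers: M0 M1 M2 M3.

Answer: 0 5 9 0

Derivation:
After op 1 (RCL M1): stack=[0] mem=[0,0,0,0]
After op 2 (pop): stack=[empty] mem=[0,0,0,0]
After op 3 (push 7): stack=[7] mem=[0,0,0,0]
After op 4 (RCL M2): stack=[7,0] mem=[0,0,0,0]
After op 5 (/): stack=[0] mem=[0,0,0,0]
After op 6 (push 5): stack=[0,5] mem=[0,0,0,0]
After op 7 (STO M1): stack=[0] mem=[0,5,0,0]
After op 8 (STO M2): stack=[empty] mem=[0,5,0,0]
After op 9 (push 10): stack=[10] mem=[0,5,0,0]
After op 10 (pop): stack=[empty] mem=[0,5,0,0]
After op 11 (RCL M2): stack=[0] mem=[0,5,0,0]
After op 12 (STO M0): stack=[empty] mem=[0,5,0,0]
After op 13 (push 9): stack=[9] mem=[0,5,0,0]
After op 14 (RCL M0): stack=[9,0] mem=[0,5,0,0]
After op 15 (STO M0): stack=[9] mem=[0,5,0,0]
After op 16 (push 1): stack=[9,1] mem=[0,5,0,0]
After op 17 (pop): stack=[9] mem=[0,5,0,0]
After op 18 (STO M2): stack=[empty] mem=[0,5,9,0]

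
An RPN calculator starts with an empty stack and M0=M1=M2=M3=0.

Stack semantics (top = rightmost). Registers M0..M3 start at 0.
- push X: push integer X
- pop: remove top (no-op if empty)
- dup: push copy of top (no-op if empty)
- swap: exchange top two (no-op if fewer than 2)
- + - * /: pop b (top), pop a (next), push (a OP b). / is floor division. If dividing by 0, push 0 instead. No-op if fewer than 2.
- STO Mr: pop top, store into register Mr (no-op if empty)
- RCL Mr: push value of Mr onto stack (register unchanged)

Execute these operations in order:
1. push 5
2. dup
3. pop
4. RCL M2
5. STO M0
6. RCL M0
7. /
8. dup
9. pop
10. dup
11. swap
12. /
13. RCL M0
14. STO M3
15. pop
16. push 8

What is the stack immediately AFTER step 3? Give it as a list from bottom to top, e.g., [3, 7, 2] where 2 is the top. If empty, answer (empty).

After op 1 (push 5): stack=[5] mem=[0,0,0,0]
After op 2 (dup): stack=[5,5] mem=[0,0,0,0]
After op 3 (pop): stack=[5] mem=[0,0,0,0]

[5]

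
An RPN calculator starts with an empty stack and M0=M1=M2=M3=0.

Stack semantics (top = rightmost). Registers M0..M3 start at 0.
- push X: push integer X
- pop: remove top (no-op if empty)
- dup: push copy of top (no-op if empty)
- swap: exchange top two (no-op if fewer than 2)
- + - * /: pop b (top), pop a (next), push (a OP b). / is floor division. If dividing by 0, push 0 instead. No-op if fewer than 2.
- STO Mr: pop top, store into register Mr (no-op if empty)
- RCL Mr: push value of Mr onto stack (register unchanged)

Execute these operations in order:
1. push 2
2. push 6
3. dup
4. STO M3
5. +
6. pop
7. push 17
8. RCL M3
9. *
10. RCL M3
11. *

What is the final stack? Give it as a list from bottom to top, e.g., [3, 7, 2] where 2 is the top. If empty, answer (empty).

Answer: [612]

Derivation:
After op 1 (push 2): stack=[2] mem=[0,0,0,0]
After op 2 (push 6): stack=[2,6] mem=[0,0,0,0]
After op 3 (dup): stack=[2,6,6] mem=[0,0,0,0]
After op 4 (STO M3): stack=[2,6] mem=[0,0,0,6]
After op 5 (+): stack=[8] mem=[0,0,0,6]
After op 6 (pop): stack=[empty] mem=[0,0,0,6]
After op 7 (push 17): stack=[17] mem=[0,0,0,6]
After op 8 (RCL M3): stack=[17,6] mem=[0,0,0,6]
After op 9 (*): stack=[102] mem=[0,0,0,6]
After op 10 (RCL M3): stack=[102,6] mem=[0,0,0,6]
After op 11 (*): stack=[612] mem=[0,0,0,6]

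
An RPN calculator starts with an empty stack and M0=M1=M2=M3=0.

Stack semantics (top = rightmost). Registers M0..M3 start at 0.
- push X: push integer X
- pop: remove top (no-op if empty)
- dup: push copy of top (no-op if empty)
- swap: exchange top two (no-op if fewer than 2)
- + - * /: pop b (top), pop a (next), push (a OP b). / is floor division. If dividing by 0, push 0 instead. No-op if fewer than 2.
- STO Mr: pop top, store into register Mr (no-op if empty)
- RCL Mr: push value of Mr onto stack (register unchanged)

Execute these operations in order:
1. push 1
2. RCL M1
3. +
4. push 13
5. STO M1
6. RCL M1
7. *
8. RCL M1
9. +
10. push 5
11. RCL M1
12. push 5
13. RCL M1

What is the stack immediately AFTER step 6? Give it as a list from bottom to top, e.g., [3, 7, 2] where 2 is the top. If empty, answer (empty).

After op 1 (push 1): stack=[1] mem=[0,0,0,0]
After op 2 (RCL M1): stack=[1,0] mem=[0,0,0,0]
After op 3 (+): stack=[1] mem=[0,0,0,0]
After op 4 (push 13): stack=[1,13] mem=[0,0,0,0]
After op 5 (STO M1): stack=[1] mem=[0,13,0,0]
After op 6 (RCL M1): stack=[1,13] mem=[0,13,0,0]

[1, 13]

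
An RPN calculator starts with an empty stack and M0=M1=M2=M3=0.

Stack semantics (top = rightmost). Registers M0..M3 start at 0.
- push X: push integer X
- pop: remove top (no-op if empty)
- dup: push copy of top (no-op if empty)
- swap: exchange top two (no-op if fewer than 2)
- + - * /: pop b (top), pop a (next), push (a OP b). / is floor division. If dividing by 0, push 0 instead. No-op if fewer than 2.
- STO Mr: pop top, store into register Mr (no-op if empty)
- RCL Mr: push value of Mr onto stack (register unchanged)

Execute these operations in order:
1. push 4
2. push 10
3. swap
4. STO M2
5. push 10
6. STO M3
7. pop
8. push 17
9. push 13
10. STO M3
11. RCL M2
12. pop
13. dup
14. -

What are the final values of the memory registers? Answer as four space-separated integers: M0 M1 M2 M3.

Answer: 0 0 4 13

Derivation:
After op 1 (push 4): stack=[4] mem=[0,0,0,0]
After op 2 (push 10): stack=[4,10] mem=[0,0,0,0]
After op 3 (swap): stack=[10,4] mem=[0,0,0,0]
After op 4 (STO M2): stack=[10] mem=[0,0,4,0]
After op 5 (push 10): stack=[10,10] mem=[0,0,4,0]
After op 6 (STO M3): stack=[10] mem=[0,0,4,10]
After op 7 (pop): stack=[empty] mem=[0,0,4,10]
After op 8 (push 17): stack=[17] mem=[0,0,4,10]
After op 9 (push 13): stack=[17,13] mem=[0,0,4,10]
After op 10 (STO M3): stack=[17] mem=[0,0,4,13]
After op 11 (RCL M2): stack=[17,4] mem=[0,0,4,13]
After op 12 (pop): stack=[17] mem=[0,0,4,13]
After op 13 (dup): stack=[17,17] mem=[0,0,4,13]
After op 14 (-): stack=[0] mem=[0,0,4,13]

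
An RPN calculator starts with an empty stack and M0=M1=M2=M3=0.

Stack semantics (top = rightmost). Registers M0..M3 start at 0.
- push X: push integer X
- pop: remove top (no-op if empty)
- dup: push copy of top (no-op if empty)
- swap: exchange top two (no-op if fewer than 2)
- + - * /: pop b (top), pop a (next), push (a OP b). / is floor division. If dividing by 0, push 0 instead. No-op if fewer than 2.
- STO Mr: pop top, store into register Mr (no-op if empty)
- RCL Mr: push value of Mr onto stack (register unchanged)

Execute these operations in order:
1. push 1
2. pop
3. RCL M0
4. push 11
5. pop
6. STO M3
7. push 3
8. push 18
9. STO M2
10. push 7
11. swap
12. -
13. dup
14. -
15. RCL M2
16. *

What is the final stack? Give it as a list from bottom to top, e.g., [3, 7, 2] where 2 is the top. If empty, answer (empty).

Answer: [0]

Derivation:
After op 1 (push 1): stack=[1] mem=[0,0,0,0]
After op 2 (pop): stack=[empty] mem=[0,0,0,0]
After op 3 (RCL M0): stack=[0] mem=[0,0,0,0]
After op 4 (push 11): stack=[0,11] mem=[0,0,0,0]
After op 5 (pop): stack=[0] mem=[0,0,0,0]
After op 6 (STO M3): stack=[empty] mem=[0,0,0,0]
After op 7 (push 3): stack=[3] mem=[0,0,0,0]
After op 8 (push 18): stack=[3,18] mem=[0,0,0,0]
After op 9 (STO M2): stack=[3] mem=[0,0,18,0]
After op 10 (push 7): stack=[3,7] mem=[0,0,18,0]
After op 11 (swap): stack=[7,3] mem=[0,0,18,0]
After op 12 (-): stack=[4] mem=[0,0,18,0]
After op 13 (dup): stack=[4,4] mem=[0,0,18,0]
After op 14 (-): stack=[0] mem=[0,0,18,0]
After op 15 (RCL M2): stack=[0,18] mem=[0,0,18,0]
After op 16 (*): stack=[0] mem=[0,0,18,0]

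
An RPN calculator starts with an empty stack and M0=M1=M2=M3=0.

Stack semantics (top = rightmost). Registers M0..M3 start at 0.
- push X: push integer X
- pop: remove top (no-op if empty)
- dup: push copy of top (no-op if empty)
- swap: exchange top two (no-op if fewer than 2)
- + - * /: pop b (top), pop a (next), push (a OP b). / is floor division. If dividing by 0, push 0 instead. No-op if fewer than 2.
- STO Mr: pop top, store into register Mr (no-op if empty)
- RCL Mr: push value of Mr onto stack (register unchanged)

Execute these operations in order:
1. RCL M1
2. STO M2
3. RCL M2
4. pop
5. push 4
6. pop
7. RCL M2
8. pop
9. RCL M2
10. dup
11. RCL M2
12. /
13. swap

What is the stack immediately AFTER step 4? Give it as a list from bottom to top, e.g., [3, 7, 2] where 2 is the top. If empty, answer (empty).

After op 1 (RCL M1): stack=[0] mem=[0,0,0,0]
After op 2 (STO M2): stack=[empty] mem=[0,0,0,0]
After op 3 (RCL M2): stack=[0] mem=[0,0,0,0]
After op 4 (pop): stack=[empty] mem=[0,0,0,0]

(empty)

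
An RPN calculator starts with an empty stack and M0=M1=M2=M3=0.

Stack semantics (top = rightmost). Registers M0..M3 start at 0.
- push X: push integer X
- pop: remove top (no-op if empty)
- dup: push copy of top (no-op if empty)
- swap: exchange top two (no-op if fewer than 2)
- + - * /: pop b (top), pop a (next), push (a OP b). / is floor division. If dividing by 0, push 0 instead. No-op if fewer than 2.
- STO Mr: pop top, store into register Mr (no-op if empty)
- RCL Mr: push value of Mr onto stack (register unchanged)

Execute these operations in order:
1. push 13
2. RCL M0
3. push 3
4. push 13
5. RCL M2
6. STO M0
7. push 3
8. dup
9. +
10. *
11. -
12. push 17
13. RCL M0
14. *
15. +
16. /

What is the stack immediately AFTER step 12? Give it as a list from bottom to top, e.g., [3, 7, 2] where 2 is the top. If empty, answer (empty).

After op 1 (push 13): stack=[13] mem=[0,0,0,0]
After op 2 (RCL M0): stack=[13,0] mem=[0,0,0,0]
After op 3 (push 3): stack=[13,0,3] mem=[0,0,0,0]
After op 4 (push 13): stack=[13,0,3,13] mem=[0,0,0,0]
After op 5 (RCL M2): stack=[13,0,3,13,0] mem=[0,0,0,0]
After op 6 (STO M0): stack=[13,0,3,13] mem=[0,0,0,0]
After op 7 (push 3): stack=[13,0,3,13,3] mem=[0,0,0,0]
After op 8 (dup): stack=[13,0,3,13,3,3] mem=[0,0,0,0]
After op 9 (+): stack=[13,0,3,13,6] mem=[0,0,0,0]
After op 10 (*): stack=[13,0,3,78] mem=[0,0,0,0]
After op 11 (-): stack=[13,0,-75] mem=[0,0,0,0]
After op 12 (push 17): stack=[13,0,-75,17] mem=[0,0,0,0]

[13, 0, -75, 17]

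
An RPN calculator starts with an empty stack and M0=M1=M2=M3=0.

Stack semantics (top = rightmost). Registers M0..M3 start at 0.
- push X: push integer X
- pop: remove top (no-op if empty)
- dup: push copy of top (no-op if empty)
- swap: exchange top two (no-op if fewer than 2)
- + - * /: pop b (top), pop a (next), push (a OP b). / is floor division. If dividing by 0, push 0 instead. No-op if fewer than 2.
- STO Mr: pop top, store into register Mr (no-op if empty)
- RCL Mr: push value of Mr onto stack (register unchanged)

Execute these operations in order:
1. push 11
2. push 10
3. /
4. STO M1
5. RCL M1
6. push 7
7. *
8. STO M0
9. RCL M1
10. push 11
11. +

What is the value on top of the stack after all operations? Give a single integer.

Answer: 12

Derivation:
After op 1 (push 11): stack=[11] mem=[0,0,0,0]
After op 2 (push 10): stack=[11,10] mem=[0,0,0,0]
After op 3 (/): stack=[1] mem=[0,0,0,0]
After op 4 (STO M1): stack=[empty] mem=[0,1,0,0]
After op 5 (RCL M1): stack=[1] mem=[0,1,0,0]
After op 6 (push 7): stack=[1,7] mem=[0,1,0,0]
After op 7 (*): stack=[7] mem=[0,1,0,0]
After op 8 (STO M0): stack=[empty] mem=[7,1,0,0]
After op 9 (RCL M1): stack=[1] mem=[7,1,0,0]
After op 10 (push 11): stack=[1,11] mem=[7,1,0,0]
After op 11 (+): stack=[12] mem=[7,1,0,0]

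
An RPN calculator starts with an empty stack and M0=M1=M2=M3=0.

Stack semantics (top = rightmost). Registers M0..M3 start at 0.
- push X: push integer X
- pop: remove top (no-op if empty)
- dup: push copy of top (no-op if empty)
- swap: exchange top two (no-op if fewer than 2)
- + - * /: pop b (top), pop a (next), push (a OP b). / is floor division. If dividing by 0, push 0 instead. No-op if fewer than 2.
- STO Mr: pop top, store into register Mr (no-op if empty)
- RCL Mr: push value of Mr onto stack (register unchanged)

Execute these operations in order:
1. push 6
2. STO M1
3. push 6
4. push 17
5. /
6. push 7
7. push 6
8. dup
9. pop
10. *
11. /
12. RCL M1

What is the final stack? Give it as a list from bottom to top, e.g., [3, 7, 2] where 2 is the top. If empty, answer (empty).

Answer: [0, 6]

Derivation:
After op 1 (push 6): stack=[6] mem=[0,0,0,0]
After op 2 (STO M1): stack=[empty] mem=[0,6,0,0]
After op 3 (push 6): stack=[6] mem=[0,6,0,0]
After op 4 (push 17): stack=[6,17] mem=[0,6,0,0]
After op 5 (/): stack=[0] mem=[0,6,0,0]
After op 6 (push 7): stack=[0,7] mem=[0,6,0,0]
After op 7 (push 6): stack=[0,7,6] mem=[0,6,0,0]
After op 8 (dup): stack=[0,7,6,6] mem=[0,6,0,0]
After op 9 (pop): stack=[0,7,6] mem=[0,6,0,0]
After op 10 (*): stack=[0,42] mem=[0,6,0,0]
After op 11 (/): stack=[0] mem=[0,6,0,0]
After op 12 (RCL M1): stack=[0,6] mem=[0,6,0,0]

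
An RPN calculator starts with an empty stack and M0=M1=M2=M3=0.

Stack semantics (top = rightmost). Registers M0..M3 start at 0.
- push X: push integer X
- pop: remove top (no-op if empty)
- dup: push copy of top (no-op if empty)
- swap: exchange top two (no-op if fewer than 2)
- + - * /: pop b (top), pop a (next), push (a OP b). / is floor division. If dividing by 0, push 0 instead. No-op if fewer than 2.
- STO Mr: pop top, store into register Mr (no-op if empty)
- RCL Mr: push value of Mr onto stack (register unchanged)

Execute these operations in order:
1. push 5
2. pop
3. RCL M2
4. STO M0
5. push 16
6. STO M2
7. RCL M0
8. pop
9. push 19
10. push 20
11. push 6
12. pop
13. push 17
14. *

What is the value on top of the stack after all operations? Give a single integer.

Answer: 340

Derivation:
After op 1 (push 5): stack=[5] mem=[0,0,0,0]
After op 2 (pop): stack=[empty] mem=[0,0,0,0]
After op 3 (RCL M2): stack=[0] mem=[0,0,0,0]
After op 4 (STO M0): stack=[empty] mem=[0,0,0,0]
After op 5 (push 16): stack=[16] mem=[0,0,0,0]
After op 6 (STO M2): stack=[empty] mem=[0,0,16,0]
After op 7 (RCL M0): stack=[0] mem=[0,0,16,0]
After op 8 (pop): stack=[empty] mem=[0,0,16,0]
After op 9 (push 19): stack=[19] mem=[0,0,16,0]
After op 10 (push 20): stack=[19,20] mem=[0,0,16,0]
After op 11 (push 6): stack=[19,20,6] mem=[0,0,16,0]
After op 12 (pop): stack=[19,20] mem=[0,0,16,0]
After op 13 (push 17): stack=[19,20,17] mem=[0,0,16,0]
After op 14 (*): stack=[19,340] mem=[0,0,16,0]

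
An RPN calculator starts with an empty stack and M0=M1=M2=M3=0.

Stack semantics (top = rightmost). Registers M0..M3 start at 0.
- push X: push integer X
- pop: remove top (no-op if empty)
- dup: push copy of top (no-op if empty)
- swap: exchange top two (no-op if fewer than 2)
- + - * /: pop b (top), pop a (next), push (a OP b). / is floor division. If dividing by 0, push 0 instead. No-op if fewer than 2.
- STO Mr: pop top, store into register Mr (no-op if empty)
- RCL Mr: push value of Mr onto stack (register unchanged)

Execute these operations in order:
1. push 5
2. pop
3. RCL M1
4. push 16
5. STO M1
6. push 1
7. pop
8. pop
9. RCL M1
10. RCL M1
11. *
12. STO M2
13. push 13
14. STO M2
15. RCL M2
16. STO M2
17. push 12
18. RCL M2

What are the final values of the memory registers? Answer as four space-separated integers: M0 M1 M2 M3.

After op 1 (push 5): stack=[5] mem=[0,0,0,0]
After op 2 (pop): stack=[empty] mem=[0,0,0,0]
After op 3 (RCL M1): stack=[0] mem=[0,0,0,0]
After op 4 (push 16): stack=[0,16] mem=[0,0,0,0]
After op 5 (STO M1): stack=[0] mem=[0,16,0,0]
After op 6 (push 1): stack=[0,1] mem=[0,16,0,0]
After op 7 (pop): stack=[0] mem=[0,16,0,0]
After op 8 (pop): stack=[empty] mem=[0,16,0,0]
After op 9 (RCL M1): stack=[16] mem=[0,16,0,0]
After op 10 (RCL M1): stack=[16,16] mem=[0,16,0,0]
After op 11 (*): stack=[256] mem=[0,16,0,0]
After op 12 (STO M2): stack=[empty] mem=[0,16,256,0]
After op 13 (push 13): stack=[13] mem=[0,16,256,0]
After op 14 (STO M2): stack=[empty] mem=[0,16,13,0]
After op 15 (RCL M2): stack=[13] mem=[0,16,13,0]
After op 16 (STO M2): stack=[empty] mem=[0,16,13,0]
After op 17 (push 12): stack=[12] mem=[0,16,13,0]
After op 18 (RCL M2): stack=[12,13] mem=[0,16,13,0]

Answer: 0 16 13 0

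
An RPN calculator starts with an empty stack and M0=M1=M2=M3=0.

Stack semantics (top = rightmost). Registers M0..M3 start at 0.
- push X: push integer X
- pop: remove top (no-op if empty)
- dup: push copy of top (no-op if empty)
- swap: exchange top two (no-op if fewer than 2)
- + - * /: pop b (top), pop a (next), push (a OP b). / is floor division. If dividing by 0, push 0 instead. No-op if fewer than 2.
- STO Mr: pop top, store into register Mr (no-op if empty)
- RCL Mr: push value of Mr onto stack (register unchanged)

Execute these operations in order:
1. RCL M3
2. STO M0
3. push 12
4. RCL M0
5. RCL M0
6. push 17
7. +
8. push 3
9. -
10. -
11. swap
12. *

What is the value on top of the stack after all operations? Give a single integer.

Answer: -168

Derivation:
After op 1 (RCL M3): stack=[0] mem=[0,0,0,0]
After op 2 (STO M0): stack=[empty] mem=[0,0,0,0]
After op 3 (push 12): stack=[12] mem=[0,0,0,0]
After op 4 (RCL M0): stack=[12,0] mem=[0,0,0,0]
After op 5 (RCL M0): stack=[12,0,0] mem=[0,0,0,0]
After op 6 (push 17): stack=[12,0,0,17] mem=[0,0,0,0]
After op 7 (+): stack=[12,0,17] mem=[0,0,0,0]
After op 8 (push 3): stack=[12,0,17,3] mem=[0,0,0,0]
After op 9 (-): stack=[12,0,14] mem=[0,0,0,0]
After op 10 (-): stack=[12,-14] mem=[0,0,0,0]
After op 11 (swap): stack=[-14,12] mem=[0,0,0,0]
After op 12 (*): stack=[-168] mem=[0,0,0,0]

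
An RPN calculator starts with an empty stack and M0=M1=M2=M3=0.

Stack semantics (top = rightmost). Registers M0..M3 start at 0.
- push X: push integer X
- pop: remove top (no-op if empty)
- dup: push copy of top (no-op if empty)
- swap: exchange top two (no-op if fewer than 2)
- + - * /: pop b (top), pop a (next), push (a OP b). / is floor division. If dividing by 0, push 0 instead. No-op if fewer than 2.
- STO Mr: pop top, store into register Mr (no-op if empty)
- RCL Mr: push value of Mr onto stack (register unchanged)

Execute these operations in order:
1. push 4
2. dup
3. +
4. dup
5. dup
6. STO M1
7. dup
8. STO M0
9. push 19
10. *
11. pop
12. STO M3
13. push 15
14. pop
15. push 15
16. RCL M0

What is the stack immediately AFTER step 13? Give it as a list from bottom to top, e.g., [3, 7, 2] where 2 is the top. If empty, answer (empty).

After op 1 (push 4): stack=[4] mem=[0,0,0,0]
After op 2 (dup): stack=[4,4] mem=[0,0,0,0]
After op 3 (+): stack=[8] mem=[0,0,0,0]
After op 4 (dup): stack=[8,8] mem=[0,0,0,0]
After op 5 (dup): stack=[8,8,8] mem=[0,0,0,0]
After op 6 (STO M1): stack=[8,8] mem=[0,8,0,0]
After op 7 (dup): stack=[8,8,8] mem=[0,8,0,0]
After op 8 (STO M0): stack=[8,8] mem=[8,8,0,0]
After op 9 (push 19): stack=[8,8,19] mem=[8,8,0,0]
After op 10 (*): stack=[8,152] mem=[8,8,0,0]
After op 11 (pop): stack=[8] mem=[8,8,0,0]
After op 12 (STO M3): stack=[empty] mem=[8,8,0,8]
After op 13 (push 15): stack=[15] mem=[8,8,0,8]

[15]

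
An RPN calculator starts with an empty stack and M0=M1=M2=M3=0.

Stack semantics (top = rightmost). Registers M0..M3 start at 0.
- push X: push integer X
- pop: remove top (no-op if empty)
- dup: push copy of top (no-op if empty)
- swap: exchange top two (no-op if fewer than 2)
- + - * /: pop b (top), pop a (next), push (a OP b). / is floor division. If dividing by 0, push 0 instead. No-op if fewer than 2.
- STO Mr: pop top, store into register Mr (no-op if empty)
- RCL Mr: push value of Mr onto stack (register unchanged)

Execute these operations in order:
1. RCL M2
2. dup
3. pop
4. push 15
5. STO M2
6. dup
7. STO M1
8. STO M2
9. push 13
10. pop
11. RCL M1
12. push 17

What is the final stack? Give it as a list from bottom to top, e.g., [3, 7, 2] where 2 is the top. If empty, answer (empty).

Answer: [0, 17]

Derivation:
After op 1 (RCL M2): stack=[0] mem=[0,0,0,0]
After op 2 (dup): stack=[0,0] mem=[0,0,0,0]
After op 3 (pop): stack=[0] mem=[0,0,0,0]
After op 4 (push 15): stack=[0,15] mem=[0,0,0,0]
After op 5 (STO M2): stack=[0] mem=[0,0,15,0]
After op 6 (dup): stack=[0,0] mem=[0,0,15,0]
After op 7 (STO M1): stack=[0] mem=[0,0,15,0]
After op 8 (STO M2): stack=[empty] mem=[0,0,0,0]
After op 9 (push 13): stack=[13] mem=[0,0,0,0]
After op 10 (pop): stack=[empty] mem=[0,0,0,0]
After op 11 (RCL M1): stack=[0] mem=[0,0,0,0]
After op 12 (push 17): stack=[0,17] mem=[0,0,0,0]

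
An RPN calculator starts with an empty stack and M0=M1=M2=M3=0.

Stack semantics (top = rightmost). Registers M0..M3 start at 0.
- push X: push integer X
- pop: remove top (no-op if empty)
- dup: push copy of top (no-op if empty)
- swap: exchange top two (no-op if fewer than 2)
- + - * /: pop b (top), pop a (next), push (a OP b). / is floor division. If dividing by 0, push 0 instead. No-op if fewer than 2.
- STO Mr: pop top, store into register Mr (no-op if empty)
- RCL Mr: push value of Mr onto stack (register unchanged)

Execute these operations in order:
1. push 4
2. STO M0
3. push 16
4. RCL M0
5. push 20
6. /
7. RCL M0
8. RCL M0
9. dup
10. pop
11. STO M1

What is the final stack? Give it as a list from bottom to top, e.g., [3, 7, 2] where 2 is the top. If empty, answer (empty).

After op 1 (push 4): stack=[4] mem=[0,0,0,0]
After op 2 (STO M0): stack=[empty] mem=[4,0,0,0]
After op 3 (push 16): stack=[16] mem=[4,0,0,0]
After op 4 (RCL M0): stack=[16,4] mem=[4,0,0,0]
After op 5 (push 20): stack=[16,4,20] mem=[4,0,0,0]
After op 6 (/): stack=[16,0] mem=[4,0,0,0]
After op 7 (RCL M0): stack=[16,0,4] mem=[4,0,0,0]
After op 8 (RCL M0): stack=[16,0,4,4] mem=[4,0,0,0]
After op 9 (dup): stack=[16,0,4,4,4] mem=[4,0,0,0]
After op 10 (pop): stack=[16,0,4,4] mem=[4,0,0,0]
After op 11 (STO M1): stack=[16,0,4] mem=[4,4,0,0]

Answer: [16, 0, 4]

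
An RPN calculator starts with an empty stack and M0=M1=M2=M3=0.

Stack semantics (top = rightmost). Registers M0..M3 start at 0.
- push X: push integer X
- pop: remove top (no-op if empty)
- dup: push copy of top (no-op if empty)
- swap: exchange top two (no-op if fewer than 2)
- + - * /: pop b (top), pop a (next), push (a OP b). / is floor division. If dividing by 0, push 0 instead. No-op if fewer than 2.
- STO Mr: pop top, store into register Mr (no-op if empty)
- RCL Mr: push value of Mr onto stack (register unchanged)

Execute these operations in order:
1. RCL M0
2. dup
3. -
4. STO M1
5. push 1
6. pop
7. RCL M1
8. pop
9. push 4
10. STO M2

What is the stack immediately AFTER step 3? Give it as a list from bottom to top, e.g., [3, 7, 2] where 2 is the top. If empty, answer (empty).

After op 1 (RCL M0): stack=[0] mem=[0,0,0,0]
After op 2 (dup): stack=[0,0] mem=[0,0,0,0]
After op 3 (-): stack=[0] mem=[0,0,0,0]

[0]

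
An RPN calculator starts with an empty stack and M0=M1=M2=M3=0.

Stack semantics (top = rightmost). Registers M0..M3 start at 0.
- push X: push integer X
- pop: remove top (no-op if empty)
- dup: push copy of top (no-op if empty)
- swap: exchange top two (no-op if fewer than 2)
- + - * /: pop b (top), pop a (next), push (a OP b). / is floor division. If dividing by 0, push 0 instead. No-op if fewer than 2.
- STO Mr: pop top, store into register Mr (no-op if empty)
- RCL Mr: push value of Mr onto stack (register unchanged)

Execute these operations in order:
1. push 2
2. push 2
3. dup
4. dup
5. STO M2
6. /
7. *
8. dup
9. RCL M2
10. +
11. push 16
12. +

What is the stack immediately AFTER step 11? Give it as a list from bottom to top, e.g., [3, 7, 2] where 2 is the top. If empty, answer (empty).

After op 1 (push 2): stack=[2] mem=[0,0,0,0]
After op 2 (push 2): stack=[2,2] mem=[0,0,0,0]
After op 3 (dup): stack=[2,2,2] mem=[0,0,0,0]
After op 4 (dup): stack=[2,2,2,2] mem=[0,0,0,0]
After op 5 (STO M2): stack=[2,2,2] mem=[0,0,2,0]
After op 6 (/): stack=[2,1] mem=[0,0,2,0]
After op 7 (*): stack=[2] mem=[0,0,2,0]
After op 8 (dup): stack=[2,2] mem=[0,0,2,0]
After op 9 (RCL M2): stack=[2,2,2] mem=[0,0,2,0]
After op 10 (+): stack=[2,4] mem=[0,0,2,0]
After op 11 (push 16): stack=[2,4,16] mem=[0,0,2,0]

[2, 4, 16]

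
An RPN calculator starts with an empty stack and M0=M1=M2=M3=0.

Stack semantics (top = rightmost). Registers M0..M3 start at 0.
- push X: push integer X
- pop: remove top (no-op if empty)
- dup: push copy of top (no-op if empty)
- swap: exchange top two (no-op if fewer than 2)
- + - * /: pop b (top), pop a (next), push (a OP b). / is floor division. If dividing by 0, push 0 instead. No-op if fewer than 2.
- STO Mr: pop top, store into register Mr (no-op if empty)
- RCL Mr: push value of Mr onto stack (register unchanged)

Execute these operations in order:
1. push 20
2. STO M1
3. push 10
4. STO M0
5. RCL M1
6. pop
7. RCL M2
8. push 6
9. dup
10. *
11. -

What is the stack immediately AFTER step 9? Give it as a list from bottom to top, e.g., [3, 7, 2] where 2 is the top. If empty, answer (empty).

After op 1 (push 20): stack=[20] mem=[0,0,0,0]
After op 2 (STO M1): stack=[empty] mem=[0,20,0,0]
After op 3 (push 10): stack=[10] mem=[0,20,0,0]
After op 4 (STO M0): stack=[empty] mem=[10,20,0,0]
After op 5 (RCL M1): stack=[20] mem=[10,20,0,0]
After op 6 (pop): stack=[empty] mem=[10,20,0,0]
After op 7 (RCL M2): stack=[0] mem=[10,20,0,0]
After op 8 (push 6): stack=[0,6] mem=[10,20,0,0]
After op 9 (dup): stack=[0,6,6] mem=[10,20,0,0]

[0, 6, 6]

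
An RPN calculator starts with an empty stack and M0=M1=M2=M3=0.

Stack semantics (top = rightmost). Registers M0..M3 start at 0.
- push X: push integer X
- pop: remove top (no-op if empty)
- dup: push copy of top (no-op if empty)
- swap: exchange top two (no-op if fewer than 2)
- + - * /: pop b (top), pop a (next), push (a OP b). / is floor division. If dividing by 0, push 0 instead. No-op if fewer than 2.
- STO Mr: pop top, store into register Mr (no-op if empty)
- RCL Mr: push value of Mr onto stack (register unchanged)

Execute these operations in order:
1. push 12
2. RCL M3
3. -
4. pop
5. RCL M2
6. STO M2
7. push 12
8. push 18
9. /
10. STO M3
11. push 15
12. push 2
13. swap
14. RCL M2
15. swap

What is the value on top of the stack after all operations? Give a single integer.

Answer: 15

Derivation:
After op 1 (push 12): stack=[12] mem=[0,0,0,0]
After op 2 (RCL M3): stack=[12,0] mem=[0,0,0,0]
After op 3 (-): stack=[12] mem=[0,0,0,0]
After op 4 (pop): stack=[empty] mem=[0,0,0,0]
After op 5 (RCL M2): stack=[0] mem=[0,0,0,0]
After op 6 (STO M2): stack=[empty] mem=[0,0,0,0]
After op 7 (push 12): stack=[12] mem=[0,0,0,0]
After op 8 (push 18): stack=[12,18] mem=[0,0,0,0]
After op 9 (/): stack=[0] mem=[0,0,0,0]
After op 10 (STO M3): stack=[empty] mem=[0,0,0,0]
After op 11 (push 15): stack=[15] mem=[0,0,0,0]
After op 12 (push 2): stack=[15,2] mem=[0,0,0,0]
After op 13 (swap): stack=[2,15] mem=[0,0,0,0]
After op 14 (RCL M2): stack=[2,15,0] mem=[0,0,0,0]
After op 15 (swap): stack=[2,0,15] mem=[0,0,0,0]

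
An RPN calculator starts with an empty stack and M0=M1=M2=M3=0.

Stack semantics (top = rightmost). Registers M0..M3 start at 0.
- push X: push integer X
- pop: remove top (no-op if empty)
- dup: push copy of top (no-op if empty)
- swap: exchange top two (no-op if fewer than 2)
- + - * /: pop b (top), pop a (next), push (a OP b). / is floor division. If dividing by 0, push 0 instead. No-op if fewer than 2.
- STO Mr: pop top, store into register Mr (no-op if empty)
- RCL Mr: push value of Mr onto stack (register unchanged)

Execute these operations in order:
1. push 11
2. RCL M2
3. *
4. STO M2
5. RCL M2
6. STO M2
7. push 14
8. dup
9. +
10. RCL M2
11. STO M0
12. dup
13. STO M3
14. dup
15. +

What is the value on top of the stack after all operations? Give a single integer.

After op 1 (push 11): stack=[11] mem=[0,0,0,0]
After op 2 (RCL M2): stack=[11,0] mem=[0,0,0,0]
After op 3 (*): stack=[0] mem=[0,0,0,0]
After op 4 (STO M2): stack=[empty] mem=[0,0,0,0]
After op 5 (RCL M2): stack=[0] mem=[0,0,0,0]
After op 6 (STO M2): stack=[empty] mem=[0,0,0,0]
After op 7 (push 14): stack=[14] mem=[0,0,0,0]
After op 8 (dup): stack=[14,14] mem=[0,0,0,0]
After op 9 (+): stack=[28] mem=[0,0,0,0]
After op 10 (RCL M2): stack=[28,0] mem=[0,0,0,0]
After op 11 (STO M0): stack=[28] mem=[0,0,0,0]
After op 12 (dup): stack=[28,28] mem=[0,0,0,0]
After op 13 (STO M3): stack=[28] mem=[0,0,0,28]
After op 14 (dup): stack=[28,28] mem=[0,0,0,28]
After op 15 (+): stack=[56] mem=[0,0,0,28]

Answer: 56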